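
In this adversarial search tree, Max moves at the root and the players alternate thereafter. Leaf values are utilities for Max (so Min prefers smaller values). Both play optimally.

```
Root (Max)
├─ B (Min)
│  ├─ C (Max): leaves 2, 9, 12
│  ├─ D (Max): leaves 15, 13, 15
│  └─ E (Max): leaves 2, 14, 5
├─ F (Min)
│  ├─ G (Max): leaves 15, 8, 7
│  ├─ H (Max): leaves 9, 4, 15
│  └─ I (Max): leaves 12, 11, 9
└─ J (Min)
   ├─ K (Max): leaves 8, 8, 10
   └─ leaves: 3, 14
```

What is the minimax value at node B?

12

C: max(2, 9, 12) = 12
D: max(15, 13, 15) = 15
E: max(2, 14, 5) = 14
B: min(12, 15, 14) = 12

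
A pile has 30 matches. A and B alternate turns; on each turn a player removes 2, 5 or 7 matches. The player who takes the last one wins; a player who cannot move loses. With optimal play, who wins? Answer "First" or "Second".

Mark each pile size as W (mover wins) or L (mover loses):
i:   0  1  2  3  4  5  6  7  8  9 10 11 12 13 14 15 16 17 18 19 20 21 22 23 24 25 26 27 28 29 30
     L  L  W  W  L  W  W  W  W  W  L  W  W  L  L  W  W  W  W  W  W  W  L  L  W  W  L  W  W  W  W
Position 30 is W, so the first player wins.

First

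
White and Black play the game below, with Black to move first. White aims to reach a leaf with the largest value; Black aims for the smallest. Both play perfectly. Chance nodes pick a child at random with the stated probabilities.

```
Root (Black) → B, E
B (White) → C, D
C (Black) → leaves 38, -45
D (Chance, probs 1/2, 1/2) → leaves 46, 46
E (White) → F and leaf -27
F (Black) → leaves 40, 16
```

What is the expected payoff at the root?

C (Black): min(38, -45) = -45
D (Chance): 1/2·46 + 1/2·46 = 46
B (White): max(-45, 46) = 46
F (Black): min(40, 16) = 16
E (White): max(16, -27) = 16
Root (Black): min(46, 16) = 16

16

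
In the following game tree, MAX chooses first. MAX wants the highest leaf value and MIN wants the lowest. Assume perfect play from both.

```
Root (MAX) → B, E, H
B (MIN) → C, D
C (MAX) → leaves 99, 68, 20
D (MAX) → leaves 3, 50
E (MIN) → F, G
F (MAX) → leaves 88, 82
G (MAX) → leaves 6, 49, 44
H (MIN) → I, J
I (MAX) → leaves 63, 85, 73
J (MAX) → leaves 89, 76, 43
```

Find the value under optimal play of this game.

C (MAX): max(99, 68, 20) = 99
D (MAX): max(3, 50) = 50
B (MIN): min(99, 50) = 50
F (MAX): max(88, 82) = 88
G (MAX): max(6, 49, 44) = 49
E (MIN): min(88, 49) = 49
I (MAX): max(63, 85, 73) = 85
J (MAX): max(89, 76, 43) = 89
H (MIN): min(85, 89) = 85
Root (MAX): max(50, 49, 85) = 85

85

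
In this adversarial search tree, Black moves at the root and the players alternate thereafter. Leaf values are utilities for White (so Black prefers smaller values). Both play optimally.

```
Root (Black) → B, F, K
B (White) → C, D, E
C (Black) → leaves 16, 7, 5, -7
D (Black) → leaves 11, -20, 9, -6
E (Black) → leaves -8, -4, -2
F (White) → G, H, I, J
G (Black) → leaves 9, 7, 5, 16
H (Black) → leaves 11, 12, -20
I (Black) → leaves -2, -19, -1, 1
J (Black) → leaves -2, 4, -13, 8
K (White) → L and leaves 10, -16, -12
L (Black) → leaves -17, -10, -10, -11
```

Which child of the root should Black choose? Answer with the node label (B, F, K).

C (Black): min(16, 7, 5, -7) = -7
D (Black): min(11, -20, 9, -6) = -20
E (Black): min(-8, -4, -2) = -8
B (White): max(-7, -20, -8) = -7
G (Black): min(9, 7, 5, 16) = 5
H (Black): min(11, 12, -20) = -20
I (Black): min(-2, -19, -1, 1) = -19
J (Black): min(-2, 4, -13, 8) = -13
F (White): max(5, -20, -19, -13) = 5
L (Black): min(-17, -10, -10, -11) = -17
K (White): max(-17, 10, -16, -12) = 10
Root (Black): min(-7, 5, 10) = -7
Black picks the child with the lowest value: B (value -7).

B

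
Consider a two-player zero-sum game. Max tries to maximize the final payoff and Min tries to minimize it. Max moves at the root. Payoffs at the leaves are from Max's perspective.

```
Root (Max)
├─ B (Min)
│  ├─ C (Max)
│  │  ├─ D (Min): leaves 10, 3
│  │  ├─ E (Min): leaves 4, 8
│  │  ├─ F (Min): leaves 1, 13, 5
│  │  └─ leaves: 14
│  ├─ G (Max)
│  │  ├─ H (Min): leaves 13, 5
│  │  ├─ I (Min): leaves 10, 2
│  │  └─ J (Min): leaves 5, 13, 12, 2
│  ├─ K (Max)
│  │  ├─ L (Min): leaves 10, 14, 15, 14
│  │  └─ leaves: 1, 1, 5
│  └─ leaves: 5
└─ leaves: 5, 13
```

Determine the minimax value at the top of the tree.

D (Min): min(10, 3) = 3
E (Min): min(4, 8) = 4
F (Min): min(1, 13, 5) = 1
C (Max): max(3, 4, 1, 14) = 14
H (Min): min(13, 5) = 5
I (Min): min(10, 2) = 2
J (Min): min(5, 13, 12, 2) = 2
G (Max): max(5, 2, 2) = 5
L (Min): min(10, 14, 15, 14) = 10
K (Max): max(10, 1, 1, 5) = 10
B (Min): min(14, 5, 10, 5) = 5
Root (Max): max(5, 5, 13) = 13

13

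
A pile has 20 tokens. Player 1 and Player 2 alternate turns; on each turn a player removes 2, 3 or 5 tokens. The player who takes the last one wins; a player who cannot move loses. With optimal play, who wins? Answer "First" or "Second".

W/L table (W = player to move can force a win):
i:   0  1  2  3  4  5  6  7  8  9 10 11 12 13 14 15 16 17 18 19 20
     L  L  W  W  W  W  W  L  L  W  W  W  W  W  L  L  W  W  W  W  W
Position 20 is W, so the first player wins.

First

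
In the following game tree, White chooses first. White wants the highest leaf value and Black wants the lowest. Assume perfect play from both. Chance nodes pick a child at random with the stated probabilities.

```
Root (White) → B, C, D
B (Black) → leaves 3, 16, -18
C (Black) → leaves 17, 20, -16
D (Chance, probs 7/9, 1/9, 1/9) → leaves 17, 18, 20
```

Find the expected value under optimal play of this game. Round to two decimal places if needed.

B (Black): min(3, 16, -18) = -18
C (Black): min(17, 20, -16) = -16
D (Chance): 7/9·17 + 1/9·18 + 1/9·20 = 17.44
Root (White): max(-18, -16, 17.44) = 17.44

17.44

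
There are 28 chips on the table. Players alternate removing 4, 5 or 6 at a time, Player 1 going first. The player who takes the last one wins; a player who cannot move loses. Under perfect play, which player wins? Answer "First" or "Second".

First

i:   0  1  2  3  4  5  6  7  8  9 10 11 12 13 14 15 16 17 18 19 20 21 22 23 24 25 26 27 28
     L  L  L  L  W  W  W  W  W  W  L  L  L  L  W  W  W  W  W  W  L  L  L  L  W  W  W  W  W
Position 28 is W, so the first player wins.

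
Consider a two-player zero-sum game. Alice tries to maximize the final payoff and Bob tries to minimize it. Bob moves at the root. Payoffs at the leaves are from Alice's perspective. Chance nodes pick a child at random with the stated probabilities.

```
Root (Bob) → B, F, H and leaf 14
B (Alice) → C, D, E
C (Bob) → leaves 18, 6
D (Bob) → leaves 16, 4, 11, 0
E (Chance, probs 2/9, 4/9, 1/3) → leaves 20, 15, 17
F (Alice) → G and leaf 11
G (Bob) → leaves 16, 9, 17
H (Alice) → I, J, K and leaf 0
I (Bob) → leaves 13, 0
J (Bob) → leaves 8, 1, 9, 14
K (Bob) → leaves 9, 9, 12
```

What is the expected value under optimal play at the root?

9

C (Bob): min(18, 6) = 6
D (Bob): min(16, 4, 11, 0) = 0
E (Chance): 2/9·20 + 4/9·15 + 1/3·17 = 16.78
B (Alice): max(6, 0, 16.78) = 16.78
G (Bob): min(16, 9, 17) = 9
F (Alice): max(9, 11) = 11
I (Bob): min(13, 0) = 0
J (Bob): min(8, 1, 9, 14) = 1
K (Bob): min(9, 9, 12) = 9
H (Alice): max(0, 1, 9, 0) = 9
Root (Bob): min(16.78, 11, 9, 14) = 9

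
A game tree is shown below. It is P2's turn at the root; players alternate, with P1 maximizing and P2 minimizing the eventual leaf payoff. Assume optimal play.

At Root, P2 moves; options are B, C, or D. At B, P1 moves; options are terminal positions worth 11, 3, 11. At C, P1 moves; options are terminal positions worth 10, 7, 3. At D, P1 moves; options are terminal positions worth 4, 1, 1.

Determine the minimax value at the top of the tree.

4

B (P1): max(11, 3, 11) = 11
C (P1): max(10, 7, 3) = 10
D (P1): max(4, 1, 1) = 4
Root (P2): min(11, 10, 4) = 4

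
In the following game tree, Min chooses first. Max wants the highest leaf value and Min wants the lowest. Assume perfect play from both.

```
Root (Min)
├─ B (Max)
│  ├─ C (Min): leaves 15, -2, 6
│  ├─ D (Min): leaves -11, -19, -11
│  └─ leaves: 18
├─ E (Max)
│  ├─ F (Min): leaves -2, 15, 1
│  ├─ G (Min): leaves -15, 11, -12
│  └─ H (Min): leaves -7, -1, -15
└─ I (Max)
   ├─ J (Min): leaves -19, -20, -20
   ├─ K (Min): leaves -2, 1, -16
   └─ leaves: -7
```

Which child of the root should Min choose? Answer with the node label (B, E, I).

I

C (Min): min(15, -2, 6) = -2
D (Min): min(-11, -19, -11) = -19
B (Max): max(-2, -19, 18) = 18
F (Min): min(-2, 15, 1) = -2
G (Min): min(-15, 11, -12) = -15
H (Min): min(-7, -1, -15) = -15
E (Max): max(-2, -15, -15) = -2
J (Min): min(-19, -20, -20) = -20
K (Min): min(-2, 1, -16) = -16
I (Max): max(-20, -16, -7) = -7
Root (Min): min(18, -2, -7) = -7
Min picks the child with the lowest value: I (value -7).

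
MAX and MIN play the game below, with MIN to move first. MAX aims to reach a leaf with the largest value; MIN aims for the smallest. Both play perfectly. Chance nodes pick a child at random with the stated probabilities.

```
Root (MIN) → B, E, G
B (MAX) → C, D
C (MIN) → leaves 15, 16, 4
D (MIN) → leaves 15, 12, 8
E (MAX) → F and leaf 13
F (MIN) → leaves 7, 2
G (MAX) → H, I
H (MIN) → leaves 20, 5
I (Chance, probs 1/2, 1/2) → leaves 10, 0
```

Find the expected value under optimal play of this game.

5

C (MIN): min(15, 16, 4) = 4
D (MIN): min(15, 12, 8) = 8
B (MAX): max(4, 8) = 8
F (MIN): min(7, 2) = 2
E (MAX): max(2, 13) = 13
H (MIN): min(20, 5) = 5
I (Chance): 1/2·10 + 1/2·0 = 5
G (MAX): max(5, 5) = 5
Root (MIN): min(8, 13, 5) = 5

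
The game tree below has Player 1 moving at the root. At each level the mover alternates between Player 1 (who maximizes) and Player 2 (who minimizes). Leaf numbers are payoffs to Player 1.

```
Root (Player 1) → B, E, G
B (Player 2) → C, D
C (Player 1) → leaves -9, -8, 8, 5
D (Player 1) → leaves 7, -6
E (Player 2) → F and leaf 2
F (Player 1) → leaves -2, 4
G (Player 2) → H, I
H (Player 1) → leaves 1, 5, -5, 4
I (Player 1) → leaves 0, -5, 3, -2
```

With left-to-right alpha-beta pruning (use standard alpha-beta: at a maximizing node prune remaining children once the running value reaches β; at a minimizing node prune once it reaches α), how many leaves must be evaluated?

12

C [α=-∞,β=+∞]: v=8
D [α=-∞,β=8]: v=7
B [α=-∞,β=+∞]: v=7
F [α=7,β=+∞]: v=4
E [α=7,β=+∞]: v=4 after child 1 ≤ α → α-cutoff, skip 1
H [α=7,β=+∞]: v=5
G [α=7,β=+∞]: v=5 after child 1 ≤ α → α-cutoff, skip 1
Root [α=-∞,β=+∞]: v=7
Leaves evaluated: 12 of 17.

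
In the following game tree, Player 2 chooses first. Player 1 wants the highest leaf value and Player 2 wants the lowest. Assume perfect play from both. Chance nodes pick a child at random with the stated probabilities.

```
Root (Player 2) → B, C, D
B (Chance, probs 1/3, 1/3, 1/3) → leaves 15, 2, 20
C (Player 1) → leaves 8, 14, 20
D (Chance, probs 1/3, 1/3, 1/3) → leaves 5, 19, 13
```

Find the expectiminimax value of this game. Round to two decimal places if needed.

12.33

B (Chance): 1/3·15 + 1/3·2 + 1/3·20 = 12.33
C (Player 1): max(8, 14, 20) = 20
D (Chance): 1/3·5 + 1/3·19 + 1/3·13 = 12.33
Root (Player 2): min(12.33, 20, 12.33) = 12.33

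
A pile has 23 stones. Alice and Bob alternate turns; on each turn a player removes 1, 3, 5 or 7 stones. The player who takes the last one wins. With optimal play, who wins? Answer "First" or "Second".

Positions where the player to move wins (W) vs loses (L):
i:   0  1  2  3  4  5  6  7  8  9 10 11 12 13 14 15 16 17 18 19 20 21 22 23
     L  W  L  W  L  W  L  W  L  W  L  W  L  W  L  W  L  W  L  W  L  W  L  W
Position 23 is W, so the first player wins.

First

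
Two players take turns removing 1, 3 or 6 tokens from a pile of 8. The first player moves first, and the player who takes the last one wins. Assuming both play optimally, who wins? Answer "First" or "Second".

First

W/L table (W = player to move can force a win):
i:   0  1  2  3  4  5  6  7  8
     L  W  L  W  L  W  W  W  W
Position 8 is W, so the first player wins.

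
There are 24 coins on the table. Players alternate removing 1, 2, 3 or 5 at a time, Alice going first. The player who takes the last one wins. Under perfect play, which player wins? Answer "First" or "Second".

Second

Positions where the player to move wins (W) vs loses (L):
i:   0  1  2  3  4  5  6  7  8  9 10 11 12 13 14 15 16 17 18 19 20 21 22 23 24
     L  W  W  W  L  W  W  W  L  W  W  W  L  W  W  W  L  W  W  W  L  W  W  W  L
Position 24 is L, so the second player wins.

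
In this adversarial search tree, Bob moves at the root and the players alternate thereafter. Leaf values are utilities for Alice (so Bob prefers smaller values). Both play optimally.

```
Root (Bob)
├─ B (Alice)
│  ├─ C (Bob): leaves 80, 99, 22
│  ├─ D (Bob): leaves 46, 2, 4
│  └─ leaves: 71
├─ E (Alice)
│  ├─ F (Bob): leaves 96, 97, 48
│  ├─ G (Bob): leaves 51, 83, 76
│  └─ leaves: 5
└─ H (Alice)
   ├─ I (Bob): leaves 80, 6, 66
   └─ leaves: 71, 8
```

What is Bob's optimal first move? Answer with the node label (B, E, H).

E

C (Bob): min(80, 99, 22) = 22
D (Bob): min(46, 2, 4) = 2
B (Alice): max(22, 2, 71) = 71
F (Bob): min(96, 97, 48) = 48
G (Bob): min(51, 83, 76) = 51
E (Alice): max(48, 51, 5) = 51
I (Bob): min(80, 6, 66) = 6
H (Alice): max(6, 71, 8) = 71
Root (Bob): min(71, 51, 71) = 51
Bob picks the child with the lowest value: E (value 51).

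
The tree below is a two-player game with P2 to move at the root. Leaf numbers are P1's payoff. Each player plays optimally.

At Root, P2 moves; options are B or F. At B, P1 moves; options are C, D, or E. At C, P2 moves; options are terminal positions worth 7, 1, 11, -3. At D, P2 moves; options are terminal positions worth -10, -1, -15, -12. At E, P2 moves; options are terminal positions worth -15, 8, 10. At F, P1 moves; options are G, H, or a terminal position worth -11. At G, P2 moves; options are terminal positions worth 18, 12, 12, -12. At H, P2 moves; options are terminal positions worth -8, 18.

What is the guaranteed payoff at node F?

-8

G: min(18, 12, 12, -12) = -12
H: min(-8, 18) = -8
F: max(-12, -8, -11) = -8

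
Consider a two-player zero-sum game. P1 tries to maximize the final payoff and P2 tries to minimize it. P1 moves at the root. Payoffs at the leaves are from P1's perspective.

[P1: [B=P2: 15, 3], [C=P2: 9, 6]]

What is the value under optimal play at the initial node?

B (P2): min(15, 3) = 3
C (P2): min(9, 6) = 6
Root (P1): max(3, 6) = 6

6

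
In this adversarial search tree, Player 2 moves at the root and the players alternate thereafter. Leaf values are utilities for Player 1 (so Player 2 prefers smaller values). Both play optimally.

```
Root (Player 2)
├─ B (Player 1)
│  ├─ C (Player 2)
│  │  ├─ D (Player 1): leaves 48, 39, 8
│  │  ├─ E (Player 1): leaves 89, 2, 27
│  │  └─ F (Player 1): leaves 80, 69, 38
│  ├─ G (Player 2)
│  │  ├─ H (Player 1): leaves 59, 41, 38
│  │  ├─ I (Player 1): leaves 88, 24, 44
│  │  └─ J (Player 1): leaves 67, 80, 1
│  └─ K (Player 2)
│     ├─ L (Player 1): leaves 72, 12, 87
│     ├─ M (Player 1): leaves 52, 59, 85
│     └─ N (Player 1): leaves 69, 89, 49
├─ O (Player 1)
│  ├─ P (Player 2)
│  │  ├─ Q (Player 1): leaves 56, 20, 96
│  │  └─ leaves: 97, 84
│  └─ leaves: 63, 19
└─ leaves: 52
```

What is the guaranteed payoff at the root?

D (Player 1): max(48, 39, 8) = 48
E (Player 1): max(89, 2, 27) = 89
F (Player 1): max(80, 69, 38) = 80
C (Player 2): min(48, 89, 80) = 48
H (Player 1): max(59, 41, 38) = 59
I (Player 1): max(88, 24, 44) = 88
J (Player 1): max(67, 80, 1) = 80
G (Player 2): min(59, 88, 80) = 59
L (Player 1): max(72, 12, 87) = 87
M (Player 1): max(52, 59, 85) = 85
N (Player 1): max(69, 89, 49) = 89
K (Player 2): min(87, 85, 89) = 85
B (Player 1): max(48, 59, 85) = 85
Q (Player 1): max(56, 20, 96) = 96
P (Player 2): min(96, 97, 84) = 84
O (Player 1): max(84, 63, 19) = 84
Root (Player 2): min(85, 84, 52) = 52

52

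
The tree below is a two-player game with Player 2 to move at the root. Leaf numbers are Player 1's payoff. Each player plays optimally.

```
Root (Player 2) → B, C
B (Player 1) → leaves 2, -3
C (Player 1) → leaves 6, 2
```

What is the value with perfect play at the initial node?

B (Player 1): max(2, -3) = 2
C (Player 1): max(6, 2) = 6
Root (Player 2): min(2, 6) = 2

2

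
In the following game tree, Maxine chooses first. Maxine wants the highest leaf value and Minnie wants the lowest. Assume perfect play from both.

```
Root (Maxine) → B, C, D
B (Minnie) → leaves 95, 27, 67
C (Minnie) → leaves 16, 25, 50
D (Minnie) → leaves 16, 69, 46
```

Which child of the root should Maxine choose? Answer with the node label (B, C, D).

B (Minnie): min(95, 27, 67) = 27
C (Minnie): min(16, 25, 50) = 16
D (Minnie): min(16, 69, 46) = 16
Root (Maxine): max(27, 16, 16) = 27
Maxine picks the child with the highest value: B (value 27).

B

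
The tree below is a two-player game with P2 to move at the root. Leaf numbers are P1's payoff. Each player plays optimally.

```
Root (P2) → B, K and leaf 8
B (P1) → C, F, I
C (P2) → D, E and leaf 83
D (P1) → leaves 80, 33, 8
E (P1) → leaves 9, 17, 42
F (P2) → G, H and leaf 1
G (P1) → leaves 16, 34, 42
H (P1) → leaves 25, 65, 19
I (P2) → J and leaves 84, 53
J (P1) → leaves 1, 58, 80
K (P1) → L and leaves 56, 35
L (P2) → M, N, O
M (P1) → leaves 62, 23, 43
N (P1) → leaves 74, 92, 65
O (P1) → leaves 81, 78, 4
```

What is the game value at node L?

M: max(62, 23, 43) = 62
N: max(74, 92, 65) = 92
O: max(81, 78, 4) = 81
L: min(62, 92, 81) = 62

62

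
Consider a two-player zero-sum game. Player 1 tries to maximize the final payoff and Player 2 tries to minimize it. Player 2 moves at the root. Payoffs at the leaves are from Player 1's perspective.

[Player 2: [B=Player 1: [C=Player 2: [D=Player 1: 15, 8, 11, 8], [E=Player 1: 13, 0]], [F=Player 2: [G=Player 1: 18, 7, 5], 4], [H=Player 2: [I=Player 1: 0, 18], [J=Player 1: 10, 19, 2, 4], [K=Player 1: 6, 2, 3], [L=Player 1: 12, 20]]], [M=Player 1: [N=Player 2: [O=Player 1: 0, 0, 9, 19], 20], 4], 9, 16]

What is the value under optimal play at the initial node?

D (Player 1): max(15, 8, 11, 8) = 15
E (Player 1): max(13, 0) = 13
C (Player 2): min(15, 13) = 13
G (Player 1): max(18, 7, 5) = 18
F (Player 2): min(18, 4) = 4
I (Player 1): max(0, 18) = 18
J (Player 1): max(10, 19, 2, 4) = 19
K (Player 1): max(6, 2, 3) = 6
L (Player 1): max(12, 20) = 20
H (Player 2): min(18, 19, 6, 20) = 6
B (Player 1): max(13, 4, 6) = 13
O (Player 1): max(0, 0, 9, 19) = 19
N (Player 2): min(19, 20) = 19
M (Player 1): max(19, 4) = 19
Root (Player 2): min(13, 19, 9, 16) = 9

9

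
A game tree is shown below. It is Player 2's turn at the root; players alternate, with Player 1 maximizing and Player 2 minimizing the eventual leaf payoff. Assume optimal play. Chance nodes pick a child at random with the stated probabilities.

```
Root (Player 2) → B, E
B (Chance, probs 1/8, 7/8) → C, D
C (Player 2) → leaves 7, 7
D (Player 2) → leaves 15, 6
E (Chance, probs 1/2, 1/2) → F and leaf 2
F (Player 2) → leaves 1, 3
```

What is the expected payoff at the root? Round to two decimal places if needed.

C (Player 2): min(7, 7) = 7
D (Player 2): min(15, 6) = 6
B (Chance): 1/8·7 + 7/8·6 = 6.12
F (Player 2): min(1, 3) = 1
E (Chance): 1/2·1 + 1/2·2 = 1.5
Root (Player 2): min(6.12, 1.5) = 1.5

1.5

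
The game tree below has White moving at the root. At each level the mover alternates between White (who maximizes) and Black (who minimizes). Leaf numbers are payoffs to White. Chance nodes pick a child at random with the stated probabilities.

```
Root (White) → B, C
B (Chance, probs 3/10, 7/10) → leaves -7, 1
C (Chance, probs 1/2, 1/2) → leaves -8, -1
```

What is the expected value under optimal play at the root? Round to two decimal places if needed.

-1.4

B (Chance): 3/10·-7 + 7/10·1 = -1.4
C (Chance): 1/2·-8 + 1/2·-1 = -4.5
Root (White): max(-1.4, -4.5) = -1.4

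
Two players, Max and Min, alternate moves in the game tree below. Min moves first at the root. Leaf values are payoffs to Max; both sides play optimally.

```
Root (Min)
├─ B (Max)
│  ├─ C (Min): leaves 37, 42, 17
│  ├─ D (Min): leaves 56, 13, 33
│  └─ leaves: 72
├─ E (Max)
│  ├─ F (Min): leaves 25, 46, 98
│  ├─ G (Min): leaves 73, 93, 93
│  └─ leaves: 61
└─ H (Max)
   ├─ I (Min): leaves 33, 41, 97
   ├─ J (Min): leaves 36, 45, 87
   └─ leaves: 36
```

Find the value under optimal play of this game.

36

C (Min): min(37, 42, 17) = 17
D (Min): min(56, 13, 33) = 13
B (Max): max(17, 13, 72) = 72
F (Min): min(25, 46, 98) = 25
G (Min): min(73, 93, 93) = 73
E (Max): max(25, 73, 61) = 73
I (Min): min(33, 41, 97) = 33
J (Min): min(36, 45, 87) = 36
H (Max): max(33, 36, 36) = 36
Root (Min): min(72, 73, 36) = 36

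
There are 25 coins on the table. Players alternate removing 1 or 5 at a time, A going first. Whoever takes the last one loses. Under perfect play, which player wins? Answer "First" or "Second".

Compute winning (W) and losing (L) positions by backward induction:
i:   0  1  2  3  4  5  6  7  8  9 10 11 12 13 14 15 16 17 18 19 20 21 22 23 24 25
     W  L  W  L  W  L  W  L  W  L  W  L  W  L  W  L  W  L  W  L  W  L  W  L  W  L
Position 25 is L, so the second player wins.

Second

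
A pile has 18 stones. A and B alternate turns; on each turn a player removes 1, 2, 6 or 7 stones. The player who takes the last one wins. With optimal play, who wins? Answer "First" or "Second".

Positions where the player to move wins (W) vs loses (L):
i:   0  1  2  3  4  5  6  7  8  9 10 11 12 13 14 15 16 17 18
     L  W  W  L  W  W  W  W  L  W  W  L  W  W  W  W  L  W  W
Position 18 is W, so the first player wins.

First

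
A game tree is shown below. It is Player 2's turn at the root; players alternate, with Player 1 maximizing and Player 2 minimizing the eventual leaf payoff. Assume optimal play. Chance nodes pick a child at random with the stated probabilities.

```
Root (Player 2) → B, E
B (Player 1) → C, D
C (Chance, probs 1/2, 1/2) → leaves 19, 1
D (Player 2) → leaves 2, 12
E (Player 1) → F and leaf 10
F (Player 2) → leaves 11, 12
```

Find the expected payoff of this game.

C (Chance): 1/2·19 + 1/2·1 = 10
D (Player 2): min(2, 12) = 2
B (Player 1): max(10, 2) = 10
F (Player 2): min(11, 12) = 11
E (Player 1): max(11, 10) = 11
Root (Player 2): min(10, 11) = 10

10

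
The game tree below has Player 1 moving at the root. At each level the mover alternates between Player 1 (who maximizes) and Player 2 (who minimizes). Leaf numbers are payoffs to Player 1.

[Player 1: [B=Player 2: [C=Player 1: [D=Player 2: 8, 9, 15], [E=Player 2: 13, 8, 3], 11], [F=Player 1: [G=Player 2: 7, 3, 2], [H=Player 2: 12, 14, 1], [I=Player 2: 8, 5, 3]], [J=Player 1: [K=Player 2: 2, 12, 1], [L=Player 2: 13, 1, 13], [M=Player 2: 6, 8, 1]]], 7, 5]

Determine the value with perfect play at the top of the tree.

D (Player 2): min(8, 9, 15) = 8
E (Player 2): min(13, 8, 3) = 3
C (Player 1): max(8, 3, 11) = 11
G (Player 2): min(7, 3, 2) = 2
H (Player 2): min(12, 14, 1) = 1
I (Player 2): min(8, 5, 3) = 3
F (Player 1): max(2, 1, 3) = 3
K (Player 2): min(2, 12, 1) = 1
L (Player 2): min(13, 1, 13) = 1
M (Player 2): min(6, 8, 1) = 1
J (Player 1): max(1, 1, 1) = 1
B (Player 2): min(11, 3, 1) = 1
Root (Player 1): max(1, 7, 5) = 7

7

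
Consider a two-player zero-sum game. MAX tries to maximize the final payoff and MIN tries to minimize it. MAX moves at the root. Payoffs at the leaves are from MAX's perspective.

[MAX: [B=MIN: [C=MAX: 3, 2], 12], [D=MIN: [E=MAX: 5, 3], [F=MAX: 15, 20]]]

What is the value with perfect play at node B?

C: max(3, 2) = 3
B: min(3, 12) = 3

3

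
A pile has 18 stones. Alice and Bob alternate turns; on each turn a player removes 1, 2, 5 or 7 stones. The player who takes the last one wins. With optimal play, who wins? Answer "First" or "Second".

Second

i:   0  1  2  3  4  5  6  7  8  9 10 11 12 13 14 15 16 17 18
     L  W  W  L  W  W  L  W  W  L  W  W  L  W  W  L  W  W  L
Position 18 is L, so the second player wins.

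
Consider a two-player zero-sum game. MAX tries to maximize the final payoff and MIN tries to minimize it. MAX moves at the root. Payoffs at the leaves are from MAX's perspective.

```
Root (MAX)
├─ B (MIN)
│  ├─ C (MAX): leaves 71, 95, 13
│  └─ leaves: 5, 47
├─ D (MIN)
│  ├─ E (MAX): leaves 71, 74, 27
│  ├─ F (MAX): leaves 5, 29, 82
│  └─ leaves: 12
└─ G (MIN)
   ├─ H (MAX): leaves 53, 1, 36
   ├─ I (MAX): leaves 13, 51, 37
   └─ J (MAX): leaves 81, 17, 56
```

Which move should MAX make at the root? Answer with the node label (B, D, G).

G

C (MAX): max(71, 95, 13) = 95
B (MIN): min(95, 5, 47) = 5
E (MAX): max(71, 74, 27) = 74
F (MAX): max(5, 29, 82) = 82
D (MIN): min(74, 82, 12) = 12
H (MAX): max(53, 1, 36) = 53
I (MAX): max(13, 51, 37) = 51
J (MAX): max(81, 17, 56) = 81
G (MIN): min(53, 51, 81) = 51
Root (MAX): max(5, 12, 51) = 51
MAX picks the child with the highest value: G (value 51).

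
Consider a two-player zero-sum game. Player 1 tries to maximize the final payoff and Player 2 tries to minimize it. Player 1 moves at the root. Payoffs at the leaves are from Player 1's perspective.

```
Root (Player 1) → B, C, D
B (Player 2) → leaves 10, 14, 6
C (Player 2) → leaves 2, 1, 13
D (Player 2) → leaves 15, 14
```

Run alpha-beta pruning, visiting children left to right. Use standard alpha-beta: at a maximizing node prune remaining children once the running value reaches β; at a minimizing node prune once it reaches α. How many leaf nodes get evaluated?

B [α=-∞,β=+∞]: v=6
C [α=6,β=+∞]: v=2 after child 1 ≤ α → α-cutoff, skip 2
D [α=6,β=+∞]: v=14
Root [α=-∞,β=+∞]: v=14
Leaves evaluated: 6 of 8.

6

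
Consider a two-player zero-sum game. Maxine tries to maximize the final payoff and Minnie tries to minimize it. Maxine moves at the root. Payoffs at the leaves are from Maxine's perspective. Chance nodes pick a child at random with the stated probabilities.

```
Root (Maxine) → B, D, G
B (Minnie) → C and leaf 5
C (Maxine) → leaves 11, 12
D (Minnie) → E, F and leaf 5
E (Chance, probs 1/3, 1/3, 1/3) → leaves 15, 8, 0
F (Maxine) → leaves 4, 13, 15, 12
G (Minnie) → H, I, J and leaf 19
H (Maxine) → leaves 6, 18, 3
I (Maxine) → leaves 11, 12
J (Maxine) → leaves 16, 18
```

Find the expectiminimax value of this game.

C (Maxine): max(11, 12) = 12
B (Minnie): min(12, 5) = 5
E (Chance): 1/3·15 + 1/3·8 + 1/3·0 = 7.67
F (Maxine): max(4, 13, 15, 12) = 15
D (Minnie): min(7.67, 15, 5) = 5
H (Maxine): max(6, 18, 3) = 18
I (Maxine): max(11, 12) = 12
J (Maxine): max(16, 18) = 18
G (Minnie): min(18, 12, 18, 19) = 12
Root (Maxine): max(5, 5, 12) = 12

12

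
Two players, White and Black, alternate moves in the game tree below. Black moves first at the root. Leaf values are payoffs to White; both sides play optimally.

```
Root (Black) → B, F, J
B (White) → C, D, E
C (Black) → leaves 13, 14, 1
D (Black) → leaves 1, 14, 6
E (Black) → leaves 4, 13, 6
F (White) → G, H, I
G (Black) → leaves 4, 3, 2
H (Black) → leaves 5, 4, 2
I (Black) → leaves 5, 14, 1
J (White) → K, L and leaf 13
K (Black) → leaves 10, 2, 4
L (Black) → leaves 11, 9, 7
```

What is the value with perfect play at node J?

K: min(10, 2, 4) = 2
L: min(11, 9, 7) = 7
J: max(2, 7, 13) = 13

13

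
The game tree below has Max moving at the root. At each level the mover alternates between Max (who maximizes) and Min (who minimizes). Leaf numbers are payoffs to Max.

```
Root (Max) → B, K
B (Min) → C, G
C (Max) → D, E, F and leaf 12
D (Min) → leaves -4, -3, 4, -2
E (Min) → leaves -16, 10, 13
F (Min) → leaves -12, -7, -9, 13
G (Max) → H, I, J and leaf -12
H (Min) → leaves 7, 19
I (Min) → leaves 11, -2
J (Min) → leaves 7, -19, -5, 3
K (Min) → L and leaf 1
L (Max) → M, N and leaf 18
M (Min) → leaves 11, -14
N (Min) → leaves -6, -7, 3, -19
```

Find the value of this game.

7

D (Min): min(-4, -3, 4, -2) = -4
E (Min): min(-16, 10, 13) = -16
F (Min): min(-12, -7, -9, 13) = -12
C (Max): max(-4, -16, -12, 12) = 12
H (Min): min(7, 19) = 7
I (Min): min(11, -2) = -2
J (Min): min(7, -19, -5, 3) = -19
G (Max): max(7, -2, -19, -12) = 7
B (Min): min(12, 7) = 7
M (Min): min(11, -14) = -14
N (Min): min(-6, -7, 3, -19) = -19
L (Max): max(-14, -19, 18) = 18
K (Min): min(18, 1) = 1
Root (Max): max(7, 1) = 7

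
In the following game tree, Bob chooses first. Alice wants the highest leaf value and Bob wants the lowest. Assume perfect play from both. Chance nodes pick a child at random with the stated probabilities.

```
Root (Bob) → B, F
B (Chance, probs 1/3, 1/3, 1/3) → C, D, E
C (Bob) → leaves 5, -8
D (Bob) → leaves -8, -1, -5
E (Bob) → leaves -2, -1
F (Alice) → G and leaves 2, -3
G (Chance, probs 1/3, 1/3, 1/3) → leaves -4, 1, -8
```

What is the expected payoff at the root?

-6

C (Bob): min(5, -8) = -8
D (Bob): min(-8, -1, -5) = -8
E (Bob): min(-2, -1) = -2
B (Chance): 1/3·-8 + 1/3·-8 + 1/3·-2 = -6
G (Chance): 1/3·-4 + 1/3·1 + 1/3·-8 = -3.67
F (Alice): max(-3.67, 2, -3) = 2
Root (Bob): min(-6, 2) = -6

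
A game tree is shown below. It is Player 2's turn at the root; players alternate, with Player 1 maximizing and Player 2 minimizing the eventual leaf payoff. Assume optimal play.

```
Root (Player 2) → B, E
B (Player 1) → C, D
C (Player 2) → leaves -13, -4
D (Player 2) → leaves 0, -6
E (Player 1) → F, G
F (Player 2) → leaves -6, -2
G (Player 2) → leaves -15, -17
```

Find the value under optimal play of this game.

-6

C (Player 2): min(-13, -4) = -13
D (Player 2): min(0, -6) = -6
B (Player 1): max(-13, -6) = -6
F (Player 2): min(-6, -2) = -6
G (Player 2): min(-15, -17) = -17
E (Player 1): max(-6, -17) = -6
Root (Player 2): min(-6, -6) = -6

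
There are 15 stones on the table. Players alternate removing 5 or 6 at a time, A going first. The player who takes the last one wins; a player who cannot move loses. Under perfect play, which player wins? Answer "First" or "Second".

Compute winning (W) and losing (L) positions by backward induction:
i:   0  1  2  3  4  5  6  7  8  9 10 11 12 13 14 15
     L  L  L  L  L  W  W  W  W  W  W  L  L  L  L  L
Position 15 is L, so the second player wins.

Second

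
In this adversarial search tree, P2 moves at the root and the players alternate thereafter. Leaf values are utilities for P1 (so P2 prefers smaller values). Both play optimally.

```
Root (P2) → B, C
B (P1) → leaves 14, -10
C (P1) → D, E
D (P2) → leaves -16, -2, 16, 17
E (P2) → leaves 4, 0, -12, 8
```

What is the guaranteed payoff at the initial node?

B (P1): max(14, -10) = 14
D (P2): min(-16, -2, 16, 17) = -16
E (P2): min(4, 0, -12, 8) = -12
C (P1): max(-16, -12) = -12
Root (P2): min(14, -12) = -12

-12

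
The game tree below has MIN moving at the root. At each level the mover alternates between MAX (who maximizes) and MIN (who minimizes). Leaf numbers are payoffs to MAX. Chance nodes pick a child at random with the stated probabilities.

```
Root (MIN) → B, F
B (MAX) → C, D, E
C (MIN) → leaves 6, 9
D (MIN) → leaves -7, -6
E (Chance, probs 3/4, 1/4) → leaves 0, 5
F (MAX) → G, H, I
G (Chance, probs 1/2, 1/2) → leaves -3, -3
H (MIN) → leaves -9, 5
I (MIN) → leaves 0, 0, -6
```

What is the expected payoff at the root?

C (MIN): min(6, 9) = 6
D (MIN): min(-7, -6) = -7
E (Chance): 3/4·0 + 1/4·5 = 1.25
B (MAX): max(6, -7, 1.25) = 6
G (Chance): 1/2·-3 + 1/2·-3 = -3
H (MIN): min(-9, 5) = -9
I (MIN): min(0, 0, -6) = -6
F (MAX): max(-3, -9, -6) = -3
Root (MIN): min(6, -3) = -3

-3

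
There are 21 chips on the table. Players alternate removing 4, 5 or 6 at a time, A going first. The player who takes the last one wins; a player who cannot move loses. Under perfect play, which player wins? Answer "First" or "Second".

Mark each pile size as W (mover wins) or L (mover loses):
i:   0  1  2  3  4  5  6  7  8  9 10 11 12 13 14 15 16 17 18 19 20 21
     L  L  L  L  W  W  W  W  W  W  L  L  L  L  W  W  W  W  W  W  L  L
Position 21 is L, so the second player wins.

Second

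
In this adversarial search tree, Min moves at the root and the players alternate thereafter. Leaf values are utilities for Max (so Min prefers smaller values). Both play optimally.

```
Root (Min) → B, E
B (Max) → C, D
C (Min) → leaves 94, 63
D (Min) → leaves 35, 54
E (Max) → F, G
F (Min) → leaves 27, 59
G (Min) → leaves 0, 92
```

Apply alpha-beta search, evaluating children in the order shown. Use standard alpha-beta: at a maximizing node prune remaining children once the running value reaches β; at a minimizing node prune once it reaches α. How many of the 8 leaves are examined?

6

C [α=-∞,β=+∞]: v=63
D [α=63,β=+∞]: v=35 after child 1 ≤ α → α-cutoff, skip 1
B [α=-∞,β=+∞]: v=63
F [α=-∞,β=63]: v=27
G [α=27,β=63]: v=0 after child 1 ≤ α → α-cutoff, skip 1
E [α=-∞,β=63]: v=27
Root [α=-∞,β=+∞]: v=27
Leaves evaluated: 6 of 8.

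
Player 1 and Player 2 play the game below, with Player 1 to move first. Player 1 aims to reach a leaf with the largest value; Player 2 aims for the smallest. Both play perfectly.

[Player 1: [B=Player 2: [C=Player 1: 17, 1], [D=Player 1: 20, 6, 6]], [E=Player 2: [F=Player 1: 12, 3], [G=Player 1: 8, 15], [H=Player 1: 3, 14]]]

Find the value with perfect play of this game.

17

C (Player 1): max(17, 1) = 17
D (Player 1): max(20, 6, 6) = 20
B (Player 2): min(17, 20) = 17
F (Player 1): max(12, 3) = 12
G (Player 1): max(8, 15) = 15
H (Player 1): max(3, 14) = 14
E (Player 2): min(12, 15, 14) = 12
Root (Player 1): max(17, 12) = 17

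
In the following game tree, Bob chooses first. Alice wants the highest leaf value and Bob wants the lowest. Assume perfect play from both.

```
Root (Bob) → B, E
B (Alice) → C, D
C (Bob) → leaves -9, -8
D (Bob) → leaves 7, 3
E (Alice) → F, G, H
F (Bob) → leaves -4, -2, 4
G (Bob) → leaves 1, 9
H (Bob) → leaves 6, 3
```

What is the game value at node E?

3

F: min(-4, -2, 4) = -4
G: min(1, 9) = 1
H: min(6, 3) = 3
E: max(-4, 1, 3) = 3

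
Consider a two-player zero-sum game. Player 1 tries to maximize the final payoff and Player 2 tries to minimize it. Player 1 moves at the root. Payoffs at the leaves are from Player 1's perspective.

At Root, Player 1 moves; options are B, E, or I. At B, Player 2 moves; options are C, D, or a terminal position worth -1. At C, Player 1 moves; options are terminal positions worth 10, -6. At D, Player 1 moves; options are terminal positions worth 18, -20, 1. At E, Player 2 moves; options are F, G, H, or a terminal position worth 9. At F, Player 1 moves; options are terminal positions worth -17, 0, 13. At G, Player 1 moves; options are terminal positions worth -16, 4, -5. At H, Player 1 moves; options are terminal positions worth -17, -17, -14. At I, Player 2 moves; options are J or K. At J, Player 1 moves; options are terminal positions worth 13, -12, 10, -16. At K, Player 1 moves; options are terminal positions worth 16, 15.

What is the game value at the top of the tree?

C (Player 1): max(10, -6) = 10
D (Player 1): max(18, -20, 1) = 18
B (Player 2): min(10, 18, -1) = -1
F (Player 1): max(-17, 0, 13) = 13
G (Player 1): max(-16, 4, -5) = 4
H (Player 1): max(-17, -17, -14) = -14
E (Player 2): min(13, 4, -14, 9) = -14
J (Player 1): max(13, -12, 10, -16) = 13
K (Player 1): max(16, 15) = 16
I (Player 2): min(13, 16) = 13
Root (Player 1): max(-1, -14, 13) = 13

13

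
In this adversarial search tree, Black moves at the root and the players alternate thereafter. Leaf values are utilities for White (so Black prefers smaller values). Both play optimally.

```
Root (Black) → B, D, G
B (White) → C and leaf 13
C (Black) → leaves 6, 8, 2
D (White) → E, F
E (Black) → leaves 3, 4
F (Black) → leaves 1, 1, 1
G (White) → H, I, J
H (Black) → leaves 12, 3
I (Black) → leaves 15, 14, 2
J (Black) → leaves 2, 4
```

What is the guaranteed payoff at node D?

E: min(3, 4) = 3
F: min(1, 1, 1) = 1
D: max(3, 1) = 3

3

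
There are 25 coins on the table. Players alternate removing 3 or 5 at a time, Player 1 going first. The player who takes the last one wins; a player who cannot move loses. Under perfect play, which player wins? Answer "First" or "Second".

Positions where the player to move wins (W) vs loses (L):
i:   0  1  2  3  4  5  6  7  8  9 10 11 12 13 14 15 16 17 18 19 20 21 22 23 24 25
     L  L  L  W  W  W  W  W  L  L  L  W  W  W  W  W  L  L  L  W  W  W  W  W  L  L
Position 25 is L, so the second player wins.

Second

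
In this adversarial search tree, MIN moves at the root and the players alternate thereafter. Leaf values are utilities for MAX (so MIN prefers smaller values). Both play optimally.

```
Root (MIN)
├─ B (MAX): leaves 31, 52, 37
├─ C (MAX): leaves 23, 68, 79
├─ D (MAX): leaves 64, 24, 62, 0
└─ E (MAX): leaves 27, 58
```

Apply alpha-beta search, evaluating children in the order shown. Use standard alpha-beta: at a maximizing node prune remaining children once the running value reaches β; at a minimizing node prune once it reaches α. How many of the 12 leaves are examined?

B [α=-∞,β=+∞]: v=52
C [α=-∞,β=52]: v=68 after child 2 ≥ β → β-cutoff, skip 1
D [α=-∞,β=52]: v=64 after child 1 ≥ β → β-cutoff, skip 3
E [α=-∞,β=52]: v=58
Root [α=-∞,β=+∞]: v=52
Leaves evaluated: 8 of 12.

8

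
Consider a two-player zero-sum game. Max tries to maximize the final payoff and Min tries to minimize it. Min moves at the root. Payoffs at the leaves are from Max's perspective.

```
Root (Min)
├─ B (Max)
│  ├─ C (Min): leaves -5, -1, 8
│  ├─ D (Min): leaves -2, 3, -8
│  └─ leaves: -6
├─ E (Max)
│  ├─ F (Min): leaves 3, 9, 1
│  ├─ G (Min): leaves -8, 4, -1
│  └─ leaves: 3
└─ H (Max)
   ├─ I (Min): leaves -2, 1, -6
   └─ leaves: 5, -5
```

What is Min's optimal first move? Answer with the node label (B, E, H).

B

C (Min): min(-5, -1, 8) = -5
D (Min): min(-2, 3, -8) = -8
B (Max): max(-5, -8, -6) = -5
F (Min): min(3, 9, 1) = 1
G (Min): min(-8, 4, -1) = -8
E (Max): max(1, -8, 3) = 3
I (Min): min(-2, 1, -6) = -6
H (Max): max(-6, 5, -5) = 5
Root (Min): min(-5, 3, 5) = -5
Min picks the child with the lowest value: B (value -5).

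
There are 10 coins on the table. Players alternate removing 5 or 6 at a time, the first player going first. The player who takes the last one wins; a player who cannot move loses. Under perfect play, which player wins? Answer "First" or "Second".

Compute winning (W) and losing (L) positions by backward induction:
i:   0  1  2  3  4  5  6  7  8  9 10
     L  L  L  L  L  W  W  W  W  W  W
Position 10 is W, so the first player wins.

First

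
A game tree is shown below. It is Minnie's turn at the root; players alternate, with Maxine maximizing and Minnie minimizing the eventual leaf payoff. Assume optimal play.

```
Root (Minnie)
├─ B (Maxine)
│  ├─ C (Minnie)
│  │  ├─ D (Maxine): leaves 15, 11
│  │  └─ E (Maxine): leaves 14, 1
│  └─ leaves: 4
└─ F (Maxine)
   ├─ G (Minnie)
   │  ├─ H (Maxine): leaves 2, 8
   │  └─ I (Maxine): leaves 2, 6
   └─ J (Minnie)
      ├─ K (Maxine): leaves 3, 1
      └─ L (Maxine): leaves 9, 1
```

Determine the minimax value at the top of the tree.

D (Maxine): max(15, 11) = 15
E (Maxine): max(14, 1) = 14
C (Minnie): min(15, 14) = 14
B (Maxine): max(14, 4) = 14
H (Maxine): max(2, 8) = 8
I (Maxine): max(2, 6) = 6
G (Minnie): min(8, 6) = 6
K (Maxine): max(3, 1) = 3
L (Maxine): max(9, 1) = 9
J (Minnie): min(3, 9) = 3
F (Maxine): max(6, 3) = 6
Root (Minnie): min(14, 6) = 6

6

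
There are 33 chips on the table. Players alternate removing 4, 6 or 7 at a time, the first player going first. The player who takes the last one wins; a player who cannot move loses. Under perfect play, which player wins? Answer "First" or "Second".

Compute winning (W) and losing (L) positions by backward induction:
i:   0  1  2  3  4  5  6  7  8  9 10 11 12 13 14 15 16 17 18 19 20 21 22 23 24 25 26 27 28 29 30 31 32 33
     L  L  L  L  W  W  W  W  W  W  W  L  L  L  L  W  W  W  W  W  W  W  L  L  L  L  W  W  W  W  W  W  W  L
Position 33 is L, so the second player wins.

Second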